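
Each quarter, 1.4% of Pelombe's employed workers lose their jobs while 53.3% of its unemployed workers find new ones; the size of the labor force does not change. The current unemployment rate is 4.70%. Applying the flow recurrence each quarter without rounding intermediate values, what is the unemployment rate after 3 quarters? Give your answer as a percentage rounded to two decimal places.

Unemployment rate after three quarters ≈ 2.76%.

With a fixed labor force, u_{t+1} = u_t + s·(1−u_t) − f·u_t = u_t·(1−s−f) + s.
Here 1−s−f = 0.453 and s = 0.014.
u_1 = 0.047000 × 0.453 + 0.014 = 0.035291.
u_2 = 0.035291 × 0.453 + 0.014 = 0.029987.
u_3 = 0.029987 × 0.453 + 0.014 = 0.027584.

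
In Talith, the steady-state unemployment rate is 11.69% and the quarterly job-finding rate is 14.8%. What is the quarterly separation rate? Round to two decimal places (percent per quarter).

Separation rate ≈ 1.96% per quarter.

From u* = s/(s+f): s = u·f/(1−u).
s = 0.1169 × 14.8 / (1 − 0.1169) = 1.7301 / 0.8831 ≈ 1.96% per quarter.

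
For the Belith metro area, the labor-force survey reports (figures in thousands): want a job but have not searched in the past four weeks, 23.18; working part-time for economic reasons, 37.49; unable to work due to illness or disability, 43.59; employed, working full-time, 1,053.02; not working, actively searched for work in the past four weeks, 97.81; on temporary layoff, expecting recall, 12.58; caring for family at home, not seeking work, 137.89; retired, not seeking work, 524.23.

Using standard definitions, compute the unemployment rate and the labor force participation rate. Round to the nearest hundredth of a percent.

Employed = 37.49 + 1,053.02 = 1,090.51 thousand (anyone who worked, including part-time for economic reasons, counts as employed).
Unemployed = 97.81 + 12.58 = 110.39 thousand (jobless and actively searching, or on temporary layoff).
Labor force = 1,090.51 + 110.39 = 1,200.90 thousand.
Not in labor force = 23.18 + 43.59 + 137.89 + 524.23 = 728.89 thousand (those not working and not actively searching are outside the labor force — including those who want a job but have given up searching).
Civilian working-age population = 1,200.90 + 728.89 = 1,929.79 thousand.
Unemployment rate = 110.39 / 1,200.90 = 9.19%.
Labor force participation rate = 1,200.90 / 1,929.79 = 62.23%.

Unemployment rate ≈ 9.19%; labor force participation rate ≈ 62.23%.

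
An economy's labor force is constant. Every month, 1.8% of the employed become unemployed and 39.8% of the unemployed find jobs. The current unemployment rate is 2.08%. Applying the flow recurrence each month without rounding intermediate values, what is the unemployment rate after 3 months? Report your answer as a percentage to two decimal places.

With a fixed labor force, u_{t+1} = u_t + s·(1−u_t) − f·u_t = u_t·(1−s−f) + s.
Here 1−s−f = 0.584 and s = 0.018.
u_1 = 0.020800 × 0.584 + 0.018 = 0.030147.
u_2 = 0.030147 × 0.584 + 0.018 = 0.035606.
u_3 = 0.035606 × 0.584 + 0.018 = 0.038794.

Unemployment rate after three months ≈ 3.88%.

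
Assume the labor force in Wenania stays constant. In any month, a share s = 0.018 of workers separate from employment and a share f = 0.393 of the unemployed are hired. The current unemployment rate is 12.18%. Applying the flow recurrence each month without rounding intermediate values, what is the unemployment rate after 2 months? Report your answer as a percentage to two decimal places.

With a fixed labor force, u_{t+1} = u_t + s·(1−u_t) − f·u_t = u_t·(1−s−f) + s.
Here 1−s−f = 0.589 and s = 0.018.
u_1 = 0.121800 × 0.589 + 0.018 = 0.089740.
u_2 = 0.089740 × 0.589 + 0.018 = 0.070857.

Unemployment rate after two months ≈ 7.09%.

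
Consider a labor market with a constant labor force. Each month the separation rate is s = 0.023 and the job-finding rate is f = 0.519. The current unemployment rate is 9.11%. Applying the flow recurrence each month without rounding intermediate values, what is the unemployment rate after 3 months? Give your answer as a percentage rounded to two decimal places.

Unemployment rate after three months ≈ 4.71%.

With a fixed labor force, u_{t+1} = u_t + s·(1−u_t) − f·u_t = u_t·(1−s−f) + s.
Here 1−s−f = 0.458 and s = 0.023.
u_1 = 0.091100 × 0.458 + 0.023 = 0.064724.
u_2 = 0.064724 × 0.458 + 0.023 = 0.052644.
u_3 = 0.052644 × 0.458 + 0.023 = 0.047111.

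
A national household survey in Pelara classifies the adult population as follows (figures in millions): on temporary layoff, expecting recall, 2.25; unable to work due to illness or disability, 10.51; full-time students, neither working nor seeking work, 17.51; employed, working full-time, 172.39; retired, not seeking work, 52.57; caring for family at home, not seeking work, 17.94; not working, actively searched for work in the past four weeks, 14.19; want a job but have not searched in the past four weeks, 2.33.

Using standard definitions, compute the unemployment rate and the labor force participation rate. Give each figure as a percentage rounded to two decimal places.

Unemployment rate ≈ 8.71%; labor force participation rate ≈ 65.18%.

Employed = 172.39 million.
Unemployed = 2.25 + 14.19 = 16.44 million (jobless and actively searching, or on temporary layoff).
Labor force = 172.39 + 16.44 = 188.83 million.
Not in labor force = 10.51 + 17.51 + 52.57 + 17.94 + 2.33 = 100.86 million (those not working and not actively searching are outside the labor force — including those who want a job but have given up searching).
Civilian working-age population = 188.83 + 100.86 = 289.69 million.
Unemployment rate = 16.44 / 188.83 = 8.71%.
Labor force participation rate = 188.83 / 289.69 = 65.18%.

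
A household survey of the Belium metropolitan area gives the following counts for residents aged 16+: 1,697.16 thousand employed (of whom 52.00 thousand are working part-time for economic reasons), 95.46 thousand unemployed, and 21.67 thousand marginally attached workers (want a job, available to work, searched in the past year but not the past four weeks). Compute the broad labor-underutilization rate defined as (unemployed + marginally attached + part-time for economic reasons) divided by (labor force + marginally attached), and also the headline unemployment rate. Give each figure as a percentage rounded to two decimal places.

Labor force = 1,697.16 + 95.46 = 1,792.62 thousand.
Numerator = 95.46 + 21.67 + 52.00 = 169.13 thousand.
Denominator = 1,792.62 + 21.67 = 1,814.29 thousand.
Broad rate = 169.13 / 1,814.29 = 9.32%.
Headline unemployment rate = 95.46 / 1,792.62 = 5.33%.

Broad underutilization rate ≈ 9.32%; headline unemployment rate ≈ 5.33%.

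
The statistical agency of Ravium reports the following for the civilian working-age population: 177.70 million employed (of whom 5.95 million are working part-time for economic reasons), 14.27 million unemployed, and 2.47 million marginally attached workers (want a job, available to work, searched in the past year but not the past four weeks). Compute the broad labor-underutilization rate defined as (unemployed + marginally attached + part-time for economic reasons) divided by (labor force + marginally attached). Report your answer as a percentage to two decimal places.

Broad underutilization rate ≈ 11.67%.

Labor force = 177.70 + 14.27 = 191.97 million.
Numerator = 14.27 + 2.47 + 5.95 = 22.69 million.
Denominator = 191.97 + 2.47 = 194.44 million.
Broad rate = 22.69 / 194.44 = 11.67%.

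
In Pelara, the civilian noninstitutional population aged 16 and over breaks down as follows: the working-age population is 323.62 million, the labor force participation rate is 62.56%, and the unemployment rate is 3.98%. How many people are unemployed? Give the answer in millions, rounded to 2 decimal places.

About 8.06 million are unemployed.

Labor force = 0.6256 × 323.62 = 202.46 million.
Unemployed = 0.0398 × 202.46 ≈ 8.06 million.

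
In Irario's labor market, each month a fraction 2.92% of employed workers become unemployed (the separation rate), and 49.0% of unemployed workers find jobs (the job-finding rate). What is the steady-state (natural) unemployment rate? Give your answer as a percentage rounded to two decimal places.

Steady-state unemployment rate ≈ 5.62%.

At steady state the flows balance: s·E = f·U, so U/(E+U) = s/(s+f).
u* = 2.92 / (2.92 + 49.0) = 2.92 / 51.92 = 5.62%.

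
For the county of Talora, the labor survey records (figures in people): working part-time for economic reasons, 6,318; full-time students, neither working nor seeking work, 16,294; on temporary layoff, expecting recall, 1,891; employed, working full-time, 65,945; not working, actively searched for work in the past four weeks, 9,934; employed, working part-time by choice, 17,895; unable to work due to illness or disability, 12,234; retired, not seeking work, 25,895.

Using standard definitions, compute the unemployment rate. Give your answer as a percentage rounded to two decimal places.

Unemployment rate ≈ 11.60%.

Employed = 6,318 + 65,945 + 17,895 = 90,158 (anyone who worked, including part-time for economic reasons, counts as employed).
Unemployed = 1,891 + 9,934 = 11,825 (jobless and actively searching, or on temporary layoff).
Labor force = 90,158 + 11,825 = 101,983.
Unemployment rate = 11,825 / 101,983 = 11.60%.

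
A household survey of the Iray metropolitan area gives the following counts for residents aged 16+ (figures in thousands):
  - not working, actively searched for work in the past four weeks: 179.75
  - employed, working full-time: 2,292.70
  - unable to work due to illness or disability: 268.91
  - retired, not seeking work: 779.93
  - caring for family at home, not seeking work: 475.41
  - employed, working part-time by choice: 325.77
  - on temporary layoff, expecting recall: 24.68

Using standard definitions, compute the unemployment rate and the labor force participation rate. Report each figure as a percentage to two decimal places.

Unemployment rate ≈ 7.24%; labor force participation rate ≈ 64.94%.

Employed = 2,292.70 + 325.77 = 2,618.47 thousand.
Unemployed = 179.75 + 24.68 = 204.43 thousand (jobless and actively searching, or on temporary layoff).
Labor force = 2,618.47 + 204.43 = 2,822.90 thousand.
Not in labor force = 268.91 + 779.93 + 475.41 = 1,524.25 thousand (those not working and not actively searching are outside the labor force).
Civilian working-age population = 2,822.90 + 1,524.25 = 4,347.15 thousand.
Unemployment rate = 204.43 / 2,822.90 = 7.24%.
Labor force participation rate = 2,822.90 / 4,347.15 = 64.94%.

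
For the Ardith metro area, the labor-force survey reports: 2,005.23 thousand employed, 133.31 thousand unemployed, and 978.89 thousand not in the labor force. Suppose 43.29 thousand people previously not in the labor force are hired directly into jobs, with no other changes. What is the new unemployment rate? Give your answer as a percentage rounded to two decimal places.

New unemployment rate ≈ 6.11%.

Initially, labor force = 2,005.23 + 133.31 = 2,138.54 thousand, so u = 133.31/2,138.54 = 6.23%.
After the change, employed and labor force both rise by 43.29; unemployed unchanged → E = 2,048.52, U = 133.31, labor force = 2,181.83 thousand.
New unemployment rate = 133.31 / 2,181.83 = 6.11%.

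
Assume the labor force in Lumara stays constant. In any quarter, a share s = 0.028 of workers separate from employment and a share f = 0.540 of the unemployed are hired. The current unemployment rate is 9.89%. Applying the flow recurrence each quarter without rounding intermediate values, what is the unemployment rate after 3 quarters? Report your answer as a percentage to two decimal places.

Unemployment rate after three quarters ≈ 5.33%.

With a fixed labor force, u_{t+1} = u_t + s·(1−u_t) − f·u_t = u_t·(1−s−f) + s.
Here 1−s−f = 0.432 and s = 0.028.
u_1 = 0.098900 × 0.432 + 0.028 = 0.070725.
u_2 = 0.070725 × 0.432 + 0.028 = 0.058553.
u_3 = 0.058553 × 0.432 + 0.028 = 0.053295.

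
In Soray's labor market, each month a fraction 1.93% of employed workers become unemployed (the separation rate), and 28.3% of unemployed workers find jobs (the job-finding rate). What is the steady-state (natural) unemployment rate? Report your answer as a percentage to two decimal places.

At steady state the flows balance: s·E = f·U, so U/(E+U) = s/(s+f).
u* = 1.93 / (1.93 + 28.3) = 1.93 / 30.23 = 6.38%.

Steady-state unemployment rate ≈ 6.38%.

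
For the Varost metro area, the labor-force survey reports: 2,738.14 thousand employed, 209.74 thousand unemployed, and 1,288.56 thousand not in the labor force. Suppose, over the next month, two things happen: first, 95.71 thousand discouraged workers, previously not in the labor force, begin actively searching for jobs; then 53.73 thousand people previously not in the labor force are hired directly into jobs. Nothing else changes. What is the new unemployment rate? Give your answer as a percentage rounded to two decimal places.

Initially, labor force = 2,738.14 + 209.74 = 2,947.88 thousand, so u = 209.74/2,947.88 = 7.11%.
After the first change, unemployed and labor force both rise by 95.71 → E = 2,738.14, U = 305.45, labor force = 3,043.59 thousand.
After the second change, employed and labor force both rise by 53.73; unemployed unchanged → E = 2,791.87, U = 305.45, labor force = 3,097.32 thousand.
New unemployment rate = 305.45 / 3,097.32 = 9.86%.

New unemployment rate ≈ 9.86%.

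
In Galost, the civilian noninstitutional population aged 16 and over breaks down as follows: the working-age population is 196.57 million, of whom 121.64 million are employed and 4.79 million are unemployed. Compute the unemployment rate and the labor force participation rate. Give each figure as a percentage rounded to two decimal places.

Unemployment rate ≈ 3.79%; labor force participation rate ≈ 64.32%.

Labor force = employed + unemployed = 121.64 + 4.79 = 126.43 million.
Unemployment rate = 4.79 / 126.43 = 3.79%.
Labor force participation rate = 126.43 / 196.57 = 64.32%.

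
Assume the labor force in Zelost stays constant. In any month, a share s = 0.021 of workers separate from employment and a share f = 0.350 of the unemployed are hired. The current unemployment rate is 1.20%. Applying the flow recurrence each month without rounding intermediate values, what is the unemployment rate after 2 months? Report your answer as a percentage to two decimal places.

With a fixed labor force, u_{t+1} = u_t + s·(1−u_t) − f·u_t = u_t·(1−s−f) + s.
Here 1−s−f = 0.629 and s = 0.021.
u_1 = 0.012000 × 0.629 + 0.021 = 0.028548.
u_2 = 0.028548 × 0.629 + 0.021 = 0.038957.

Unemployment rate after two months ≈ 3.90%.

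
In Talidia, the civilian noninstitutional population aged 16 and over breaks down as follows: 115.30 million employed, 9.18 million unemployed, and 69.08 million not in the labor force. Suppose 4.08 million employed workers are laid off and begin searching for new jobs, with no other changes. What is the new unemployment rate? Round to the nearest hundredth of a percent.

New unemployment rate ≈ 10.65%.

Initially, labor force = 115.30 + 9.18 = 124.48 million, so u = 9.18/124.48 = 7.37%.
After the change, employed falls and unemployed rises by 4.08; labor force unchanged → E = 111.22, U = 13.26, labor force = 124.48 million.
New unemployment rate = 13.26 / 124.48 = 10.65%.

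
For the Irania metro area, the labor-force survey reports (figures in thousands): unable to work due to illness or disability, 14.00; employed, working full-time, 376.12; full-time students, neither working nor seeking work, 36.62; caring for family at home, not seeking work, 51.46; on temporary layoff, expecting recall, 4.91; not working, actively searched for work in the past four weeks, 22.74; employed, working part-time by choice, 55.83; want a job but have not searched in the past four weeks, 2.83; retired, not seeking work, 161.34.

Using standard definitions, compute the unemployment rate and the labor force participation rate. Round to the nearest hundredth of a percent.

Unemployment rate ≈ 6.02%; labor force participation rate ≈ 63.32%.

Employed = 376.12 + 55.83 = 431.95 thousand.
Unemployed = 4.91 + 22.74 = 27.65 thousand (jobless and actively searching, or on temporary layoff).
Labor force = 431.95 + 27.65 = 459.60 thousand.
Not in labor force = 14.00 + 36.62 + 51.46 + 2.83 + 161.34 = 266.25 thousand (those not working and not actively searching are outside the labor force — including those who want a job but have given up searching).
Civilian working-age population = 459.60 + 266.25 = 725.85 thousand.
Unemployment rate = 27.65 / 459.60 = 6.02%.
Labor force participation rate = 459.60 / 725.85 = 63.32%.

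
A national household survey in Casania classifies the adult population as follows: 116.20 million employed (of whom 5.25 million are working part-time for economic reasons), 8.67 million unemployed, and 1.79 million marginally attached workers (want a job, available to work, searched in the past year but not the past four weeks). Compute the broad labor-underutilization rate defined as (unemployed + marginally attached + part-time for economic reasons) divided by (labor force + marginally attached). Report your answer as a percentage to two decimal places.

Labor force = 116.20 + 8.67 = 124.87 million.
Numerator = 8.67 + 1.79 + 5.25 = 15.71 million.
Denominator = 124.87 + 1.79 = 126.66 million.
Broad rate = 15.71 / 126.66 = 12.40%.

Broad underutilization rate ≈ 12.40%.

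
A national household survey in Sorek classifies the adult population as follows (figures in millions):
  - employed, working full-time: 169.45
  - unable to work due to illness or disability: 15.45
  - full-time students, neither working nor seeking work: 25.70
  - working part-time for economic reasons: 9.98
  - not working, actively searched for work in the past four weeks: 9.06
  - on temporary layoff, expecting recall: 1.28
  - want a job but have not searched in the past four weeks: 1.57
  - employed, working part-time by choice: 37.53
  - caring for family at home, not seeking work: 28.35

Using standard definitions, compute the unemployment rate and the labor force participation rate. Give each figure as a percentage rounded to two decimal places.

Unemployment rate ≈ 4.55%; labor force participation rate ≈ 76.18%.

Employed = 169.45 + 9.98 + 37.53 = 216.96 million (anyone who worked, including part-time for economic reasons, counts as employed).
Unemployed = 9.06 + 1.28 = 10.34 million (jobless and actively searching, or on temporary layoff).
Labor force = 216.96 + 10.34 = 227.30 million.
Not in labor force = 15.45 + 25.70 + 1.57 + 28.35 = 71.07 million (those not working and not actively searching are outside the labor force — including those who want a job but have given up searching).
Civilian working-age population = 227.30 + 71.07 = 298.37 million.
Unemployment rate = 10.34 / 227.30 = 4.55%.
Labor force participation rate = 227.30 / 298.37 = 76.18%.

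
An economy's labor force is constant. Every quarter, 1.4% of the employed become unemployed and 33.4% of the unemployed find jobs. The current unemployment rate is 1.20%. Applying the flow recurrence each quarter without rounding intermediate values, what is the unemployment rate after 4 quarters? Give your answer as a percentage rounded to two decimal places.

Unemployment rate after four quarters ≈ 3.51%.

With a fixed labor force, u_{t+1} = u_t + s·(1−u_t) − f·u_t = u_t·(1−s−f) + s.
Here 1−s−f = 0.652 and s = 0.014.
u_1 = 0.012000 × 0.652 + 0.014 = 0.021824.
u_2 = 0.021824 × 0.652 + 0.014 = 0.028229.
u_3 = 0.028229 × 0.652 + 0.014 = 0.032405.
u_4 = 0.032405 × 0.652 + 0.014 = 0.035128.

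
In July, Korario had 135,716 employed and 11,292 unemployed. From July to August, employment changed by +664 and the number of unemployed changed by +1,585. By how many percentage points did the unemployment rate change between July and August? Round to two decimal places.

July: labor force = 135,716 + 11,292 = 147,008; u = 11,292/147,008 = 7.68%.
August: labor force = 136,380 + 12,877 = 149,257; u = 12,877/149,257 = 8.63%.
Change = 8.63% − 7.68% = +0.95 pp.

The unemployment rate changed by +0.95 percentage points.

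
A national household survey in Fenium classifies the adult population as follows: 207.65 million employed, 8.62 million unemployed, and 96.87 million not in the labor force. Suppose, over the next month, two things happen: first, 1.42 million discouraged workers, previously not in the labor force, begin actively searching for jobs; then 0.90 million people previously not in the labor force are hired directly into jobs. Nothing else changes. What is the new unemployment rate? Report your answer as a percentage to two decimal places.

Initially, labor force = 207.65 + 8.62 = 216.27 million, so u = 8.62/216.27 = 3.99%.
After the first change, unemployed and labor force both rise by 1.42 → E = 207.65, U = 10.04, labor force = 217.69 million.
After the second change, employed and labor force both rise by 0.90; unemployed unchanged → E = 208.55, U = 10.04, labor force = 218.59 million.
New unemployment rate = 10.04 / 218.59 = 4.59%.

New unemployment rate ≈ 4.59%.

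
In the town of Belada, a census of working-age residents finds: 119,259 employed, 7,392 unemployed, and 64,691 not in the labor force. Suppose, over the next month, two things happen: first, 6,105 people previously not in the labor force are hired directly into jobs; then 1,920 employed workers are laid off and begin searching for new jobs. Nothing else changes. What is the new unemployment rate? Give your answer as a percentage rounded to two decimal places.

Initially, labor force = 119,259 + 7,392 = 126,651, so u = 7,392/126,651 = 5.84%.
After the first change, employed and labor force both rise by 6,105; unemployed unchanged → E = 125,364, U = 7,392, labor force = 132,756.
After the second change, employed falls and unemployed rises by 1,920; labor force unchanged → E = 123,444, U = 9,312, labor force = 132,756.
New unemployment rate = 9,312 / 132,756 = 7.01%.

New unemployment rate ≈ 7.01%.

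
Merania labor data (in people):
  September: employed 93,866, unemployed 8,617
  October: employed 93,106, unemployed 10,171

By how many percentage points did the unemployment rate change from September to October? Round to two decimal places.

The unemployment rate changed by +1.44 percentage points.

September: labor force = 93,866 + 8,617 = 102,483; u = 8,617/102,483 = 8.41%.
October: labor force = 93,106 + 10,171 = 103,277; u = 10,171/103,277 = 9.85%.
Change = 9.85% − 8.41% = +1.44 pp.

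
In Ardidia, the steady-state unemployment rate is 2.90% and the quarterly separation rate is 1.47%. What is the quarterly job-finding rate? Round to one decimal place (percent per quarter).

Job-finding rate ≈ 49.2% per quarter.

From u* = s/(s+f): f = s·(1−u)/u.
f = 1.47 × (1 − 0.0290) / 0.0290 = 1.4274 / 0.0290 ≈ 49.2% per quarter.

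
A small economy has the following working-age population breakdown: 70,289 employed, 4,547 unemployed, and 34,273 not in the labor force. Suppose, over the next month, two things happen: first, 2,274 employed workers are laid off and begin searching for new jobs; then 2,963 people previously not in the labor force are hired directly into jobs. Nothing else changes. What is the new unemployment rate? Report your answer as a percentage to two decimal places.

Initially, labor force = 70,289 + 4,547 = 74,836, so u = 4,547/74,836 = 6.08%.
After the first change, employed falls and unemployed rises by 2,274; labor force unchanged → E = 68,015, U = 6,821, labor force = 74,836.
After the second change, employed and labor force both rise by 2,963; unemployed unchanged → E = 70,978, U = 6,821, labor force = 77,799.
New unemployment rate = 6,821 / 77,799 = 8.77%.

New unemployment rate ≈ 8.77%.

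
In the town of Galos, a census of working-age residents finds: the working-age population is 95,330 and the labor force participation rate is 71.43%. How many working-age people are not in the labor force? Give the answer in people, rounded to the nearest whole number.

Share not in the labor force = 1 − 0.7143 = 0.2857.
Not in labor force = 0.2857 × 95,330 ≈ 27,236.

About 27,236 are not in the labor force.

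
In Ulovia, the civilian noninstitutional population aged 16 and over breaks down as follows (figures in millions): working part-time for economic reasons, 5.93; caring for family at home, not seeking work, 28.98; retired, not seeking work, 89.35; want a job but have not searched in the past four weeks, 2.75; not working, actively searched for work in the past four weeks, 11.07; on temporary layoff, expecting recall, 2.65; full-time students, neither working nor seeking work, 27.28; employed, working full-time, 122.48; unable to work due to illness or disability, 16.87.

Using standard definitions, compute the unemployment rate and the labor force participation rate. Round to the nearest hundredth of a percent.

Employed = 5.93 + 122.48 = 128.41 million (anyone who worked, including part-time for economic reasons, counts as employed).
Unemployed = 11.07 + 2.65 = 13.72 million (jobless and actively searching, or on temporary layoff).
Labor force = 128.41 + 13.72 = 142.13 million.
Not in labor force = 28.98 + 89.35 + 2.75 + 27.28 + 16.87 = 165.23 million (those not working and not actively searching are outside the labor force — including those who want a job but have given up searching).
Civilian working-age population = 142.13 + 165.23 = 307.36 million.
Unemployment rate = 13.72 / 142.13 = 9.65%.
Labor force participation rate = 142.13 / 307.36 = 46.24%.

Unemployment rate ≈ 9.65%; labor force participation rate ≈ 46.24%.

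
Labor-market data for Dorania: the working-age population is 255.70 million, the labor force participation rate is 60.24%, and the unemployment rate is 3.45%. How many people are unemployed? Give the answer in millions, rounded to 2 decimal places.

About 5.31 million are unemployed.

Labor force = 0.6024 × 255.70 = 154.03 million.
Unemployed = 0.0345 × 154.03 ≈ 5.31 million.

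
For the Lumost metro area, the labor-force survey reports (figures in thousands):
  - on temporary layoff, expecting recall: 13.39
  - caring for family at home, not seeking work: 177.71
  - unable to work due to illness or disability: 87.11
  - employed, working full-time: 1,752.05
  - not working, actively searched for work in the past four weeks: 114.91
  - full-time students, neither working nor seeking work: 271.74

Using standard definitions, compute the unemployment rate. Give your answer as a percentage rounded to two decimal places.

Employed = 1,752.05 thousand.
Unemployed = 13.39 + 114.91 = 128.30 thousand (jobless and actively searching, or on temporary layoff).
Labor force = 1,752.05 + 128.30 = 1,880.35 thousand.
Unemployment rate = 128.30 / 1,880.35 = 6.82%.

Unemployment rate ≈ 6.82%.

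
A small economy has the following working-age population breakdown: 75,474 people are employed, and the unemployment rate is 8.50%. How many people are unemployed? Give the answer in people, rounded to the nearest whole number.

About 7,011 are unemployed.

Let U be the number unemployed. The labor force is E + U, and U/(E+U) = 0.0850.
So U = 0.0850 × 75,474 / (1 − 0.0850) = 6415.29 / 0.9150 ≈ 7,011.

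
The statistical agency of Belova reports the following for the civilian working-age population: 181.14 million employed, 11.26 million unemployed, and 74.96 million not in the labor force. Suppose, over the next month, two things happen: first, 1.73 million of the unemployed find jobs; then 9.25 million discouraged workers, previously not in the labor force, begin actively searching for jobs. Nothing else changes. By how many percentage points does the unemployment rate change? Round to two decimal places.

The unemployment rate changes by +3.46 percentage points.

Initially, labor force = 181.14 + 11.26 = 192.40 million, so u = 11.26/192.40 = 5.85%.
After the first change, unemployed falls and employed rises by 1.73; labor force unchanged → E = 182.87, U = 9.53, labor force = 192.40 million.
After the second change, unemployed and labor force both rise by 9.25 → E = 182.87, U = 18.78, labor force = 201.65 million.
New unemployment rate = 18.78 / 201.65 = 9.31%.
Change = 9.31% − 5.85% = +3.46 percentage points.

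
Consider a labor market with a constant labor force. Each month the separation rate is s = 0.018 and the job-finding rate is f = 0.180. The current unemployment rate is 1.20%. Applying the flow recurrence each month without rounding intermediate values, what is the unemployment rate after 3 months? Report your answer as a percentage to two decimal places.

Unemployment rate after three months ≈ 5.02%.

With a fixed labor force, u_{t+1} = u_t + s·(1−u_t) − f·u_t = u_t·(1−s−f) + s.
Here 1−s−f = 0.802 and s = 0.018.
u_1 = 0.012000 × 0.802 + 0.018 = 0.027624.
u_2 = 0.027624 × 0.802 + 0.018 = 0.040154.
u_3 = 0.040154 × 0.802 + 0.018 = 0.050204.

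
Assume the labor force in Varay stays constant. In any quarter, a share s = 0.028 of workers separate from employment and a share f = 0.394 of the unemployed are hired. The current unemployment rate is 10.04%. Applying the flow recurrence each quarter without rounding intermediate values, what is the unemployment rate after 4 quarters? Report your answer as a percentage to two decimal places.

Unemployment rate after four quarters ≈ 7.02%.

With a fixed labor force, u_{t+1} = u_t + s·(1−u_t) − f·u_t = u_t·(1−s−f) + s.
Here 1−s−f = 0.578 and s = 0.028.
u_1 = 0.100400 × 0.578 + 0.028 = 0.086031.
u_2 = 0.086031 × 0.578 + 0.028 = 0.077726.
u_3 = 0.077726 × 0.578 + 0.028 = 0.072926.
u_4 = 0.072926 × 0.578 + 0.028 = 0.070151.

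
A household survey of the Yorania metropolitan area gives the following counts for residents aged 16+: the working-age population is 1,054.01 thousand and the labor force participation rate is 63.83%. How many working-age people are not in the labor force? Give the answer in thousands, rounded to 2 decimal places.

About 381.24 thousand are not in the labor force.

Share not in the labor force = 1 − 0.6383 = 0.3617.
Not in labor force = 0.3617 × 1,054.01 ≈ 381.24 thousand.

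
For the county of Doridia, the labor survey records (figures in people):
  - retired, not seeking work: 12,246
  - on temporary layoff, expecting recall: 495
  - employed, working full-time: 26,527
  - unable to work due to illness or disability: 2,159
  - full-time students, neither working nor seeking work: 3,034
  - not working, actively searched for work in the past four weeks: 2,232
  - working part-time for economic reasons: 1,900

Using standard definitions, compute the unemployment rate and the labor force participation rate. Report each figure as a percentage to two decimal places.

Unemployment rate ≈ 8.75%; labor force participation rate ≈ 64.11%.

Employed = 26,527 + 1,900 = 28,427 (anyone who worked, including part-time for economic reasons, counts as employed).
Unemployed = 495 + 2,232 = 2,727 (jobless and actively searching, or on temporary layoff).
Labor force = 28,427 + 2,727 = 31,154.
Not in labor force = 12,246 + 2,159 + 3,034 = 17,439 (those not working and not actively searching are outside the labor force).
Civilian working-age population = 31,154 + 17,439 = 48,593.
Unemployment rate = 2,727 / 31,154 = 8.75%.
Labor force participation rate = 31,154 / 48,593 = 64.11%.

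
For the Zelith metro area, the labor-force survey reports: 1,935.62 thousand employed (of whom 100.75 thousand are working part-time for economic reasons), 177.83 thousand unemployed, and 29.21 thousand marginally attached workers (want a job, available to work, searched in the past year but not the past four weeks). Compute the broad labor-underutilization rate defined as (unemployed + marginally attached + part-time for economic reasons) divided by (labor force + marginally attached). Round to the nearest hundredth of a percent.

Labor force = 1,935.62 + 177.83 = 2,113.45 thousand.
Numerator = 177.83 + 29.21 + 100.75 = 307.79 thousand.
Denominator = 2,113.45 + 29.21 = 2,142.66 thousand.
Broad rate = 307.79 / 2,142.66 = 14.36%.

Broad underutilization rate ≈ 14.36%.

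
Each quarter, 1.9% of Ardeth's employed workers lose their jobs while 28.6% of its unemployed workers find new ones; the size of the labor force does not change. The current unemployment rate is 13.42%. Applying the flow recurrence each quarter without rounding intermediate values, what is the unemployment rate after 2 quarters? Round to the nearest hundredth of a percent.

With a fixed labor force, u_{t+1} = u_t + s·(1−u_t) − f·u_t = u_t·(1−s−f) + s.
Here 1−s−f = 0.695 and s = 0.019.
u_1 = 0.134200 × 0.695 + 0.019 = 0.112269.
u_2 = 0.112269 × 0.695 + 0.019 = 0.097027.

Unemployment rate after two quarters ≈ 9.70%.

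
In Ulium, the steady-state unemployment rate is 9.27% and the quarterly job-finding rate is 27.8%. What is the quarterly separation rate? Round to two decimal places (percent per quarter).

Separation rate ≈ 2.84% per quarter.

From u* = s/(s+f): s = u·f/(1−u).
s = 0.0927 × 27.8 / (1 − 0.0927) = 2.5771 / 0.9073 ≈ 2.84% per quarter.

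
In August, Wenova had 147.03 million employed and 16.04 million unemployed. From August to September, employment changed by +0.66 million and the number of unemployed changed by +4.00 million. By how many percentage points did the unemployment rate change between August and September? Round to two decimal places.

The unemployment rate changed by +2.11 percentage points.

August: labor force = 147.03 + 16.04 = 163.07; u = 16.04/163.07 = 9.84%.
September: labor force = 147.69 + 20.04 = 167.73; u = 20.04/167.73 = 11.95%.
Change = 11.95% − 9.84% = +2.11 pp.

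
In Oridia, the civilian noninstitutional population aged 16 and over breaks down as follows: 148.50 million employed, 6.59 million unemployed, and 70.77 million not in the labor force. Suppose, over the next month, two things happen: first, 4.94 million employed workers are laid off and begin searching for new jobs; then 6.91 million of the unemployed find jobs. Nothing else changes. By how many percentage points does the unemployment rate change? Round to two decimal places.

Initially, labor force = 148.50 + 6.59 = 155.09 million, so u = 6.59/155.09 = 4.25%.
After the first change, employed falls and unemployed rises by 4.94; labor force unchanged → E = 143.56, U = 11.53, labor force = 155.09 million.
After the second change, unemployed falls and employed rises by 6.91; labor force unchanged → E = 150.47, U = 4.62, labor force = 155.09 million.
New unemployment rate = 4.62 / 155.09 = 2.98%.
Change = 2.98% − 4.25% = −1.27 percentage points.

The unemployment rate changes by −1.27 percentage points.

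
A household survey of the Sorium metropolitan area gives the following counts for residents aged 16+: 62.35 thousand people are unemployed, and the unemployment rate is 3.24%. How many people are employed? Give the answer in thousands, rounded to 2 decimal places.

Labor force = U / u = 62.35 / 0.0324 ≈ 1,924.38 thousand.
Employed = labor force − unemployed = 1,924.38 − 62.35 = 1,862.03 thousand.

About 1,862.03 thousand are employed.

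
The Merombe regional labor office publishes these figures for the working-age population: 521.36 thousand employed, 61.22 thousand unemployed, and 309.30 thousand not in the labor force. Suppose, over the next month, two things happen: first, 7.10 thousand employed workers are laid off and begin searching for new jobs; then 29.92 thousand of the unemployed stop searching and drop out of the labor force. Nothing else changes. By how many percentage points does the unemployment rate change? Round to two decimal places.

Initially, labor force = 521.36 + 61.22 = 582.58 thousand, so u = 61.22/582.58 = 10.51%.
After the first change, employed falls and unemployed rises by 7.10; labor force unchanged → E = 514.26, U = 68.32, labor force = 582.58 thousand.
After the second change, unemployed and labor force both fall by 29.92 → E = 514.26, U = 38.40, labor force = 552.66 thousand.
New unemployment rate = 38.40 / 552.66 = 6.95%.
Change = 6.95% − 10.51% = −3.56 percentage points.

The unemployment rate changes by −3.56 percentage points.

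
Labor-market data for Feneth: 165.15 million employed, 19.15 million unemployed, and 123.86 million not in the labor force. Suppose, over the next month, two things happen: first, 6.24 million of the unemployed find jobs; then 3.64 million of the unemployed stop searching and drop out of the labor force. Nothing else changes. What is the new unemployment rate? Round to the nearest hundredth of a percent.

New unemployment rate ≈ 5.13%.

Initially, labor force = 165.15 + 19.15 = 184.30 million, so u = 19.15/184.30 = 10.39%.
After the first change, unemployed falls and employed rises by 6.24; labor force unchanged → E = 171.39, U = 12.91, labor force = 184.30 million.
After the second change, unemployed and labor force both fall by 3.64 → E = 171.39, U = 9.27, labor force = 180.66 million.
New unemployment rate = 9.27 / 180.66 = 5.13%.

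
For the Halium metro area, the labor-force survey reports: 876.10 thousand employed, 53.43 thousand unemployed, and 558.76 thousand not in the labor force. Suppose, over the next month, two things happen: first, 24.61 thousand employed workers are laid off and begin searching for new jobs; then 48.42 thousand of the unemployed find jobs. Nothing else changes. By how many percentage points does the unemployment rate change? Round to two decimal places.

Initially, labor force = 876.10 + 53.43 = 929.53 thousand, so u = 53.43/929.53 = 5.75%.
After the first change, employed falls and unemployed rises by 24.61; labor force unchanged → E = 851.49, U = 78.04, labor force = 929.53 thousand.
After the second change, unemployed falls and employed rises by 48.42; labor force unchanged → E = 899.91, U = 29.62, labor force = 929.53 thousand.
New unemployment rate = 29.62 / 929.53 = 3.19%.
Change = 3.19% − 5.75% = −2.56 percentage points.

The unemployment rate changes by −2.56 percentage points.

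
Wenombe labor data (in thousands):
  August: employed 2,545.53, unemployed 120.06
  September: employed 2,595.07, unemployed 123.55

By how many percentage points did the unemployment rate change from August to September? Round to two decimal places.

August: labor force = 2,545.53 + 120.06 = 2,665.59; u = 120.06/2,665.59 = 4.50%.
September: labor force = 2,595.07 + 123.55 = 2,718.62; u = 123.55/2,718.62 = 4.54%.
Change = 4.54% − 4.50% = +0.04 pp.

The unemployment rate changed by +0.04 percentage points.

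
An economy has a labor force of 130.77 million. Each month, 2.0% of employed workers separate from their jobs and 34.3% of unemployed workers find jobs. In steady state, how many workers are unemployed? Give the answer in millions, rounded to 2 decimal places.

About 7.20 million are unemployed in steady state.

Steady-state unemployment rate u* = s/(s+f) = 2.0/(2.0+34.3) = 0.055096.
Unemployed = u* × labor force = 0.055096 × 130.77 ≈ 7.20 million.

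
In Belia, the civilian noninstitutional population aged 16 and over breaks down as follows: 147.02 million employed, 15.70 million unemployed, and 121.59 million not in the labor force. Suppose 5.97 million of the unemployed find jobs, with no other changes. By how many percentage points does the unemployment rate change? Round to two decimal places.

The unemployment rate changes by −3.67 percentage points.

Initially, labor force = 147.02 + 15.70 = 162.72 million, so u = 15.70/162.72 = 9.65%.
After the change, unemployed falls and employed rises by 5.97; labor force unchanged → E = 152.99, U = 9.73, labor force = 162.72 million.
New unemployment rate = 9.73 / 162.72 = 5.98%.
Change = 5.98% − 9.65% = −3.67 percentage points.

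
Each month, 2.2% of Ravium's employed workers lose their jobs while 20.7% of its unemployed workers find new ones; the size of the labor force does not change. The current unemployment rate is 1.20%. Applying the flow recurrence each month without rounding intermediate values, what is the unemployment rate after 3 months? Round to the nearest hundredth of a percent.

Unemployment rate after three months ≈ 5.75%.

With a fixed labor force, u_{t+1} = u_t + s·(1−u_t) − f·u_t = u_t·(1−s−f) + s.
Here 1−s−f = 0.771 and s = 0.022.
u_1 = 0.012000 × 0.771 + 0.022 = 0.031252.
u_2 = 0.031252 × 0.771 + 0.022 = 0.046095.
u_3 = 0.046095 × 0.771 + 0.022 = 0.057539.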